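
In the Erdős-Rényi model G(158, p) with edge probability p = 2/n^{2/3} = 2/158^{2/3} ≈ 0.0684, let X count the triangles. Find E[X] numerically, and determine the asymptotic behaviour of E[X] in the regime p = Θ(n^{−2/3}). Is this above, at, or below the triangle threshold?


Number of potential triangles: C(158, 3) = 644956.
Each occurs with probability p³ ≈ (0.0684)³ ≈ 3.20461e-04.
By linearity: E[X] = C(158, 3)·p³ ≈ 644956 · 3.20461e-04 ≈ 206.684.
Since α = 2/3 < 1, p = c/n^{2/3} ≫ 1/n is above the triangle threshold p ~ 1/n. Asymptotically E[X] ~ (c³/6)·n^{3(1−α)} = (2³/6)·n^{1} → ∞; triangles are abundant w.h.p.

E[X] ≈ 206.684; in regime p = Θ(1/n^{2/3}) E[X] diverges (above the triangle threshold p ~ 1/n).


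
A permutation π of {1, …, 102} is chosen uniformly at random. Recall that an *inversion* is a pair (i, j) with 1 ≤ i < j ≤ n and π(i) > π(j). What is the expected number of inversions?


Write X = Σ X_I over the C(102, 2) = 5151 pairs i < j, with X_I the indicator of one inversion.
There are 5151 indicators.
For each fixed pair i < j, the values π(i) and π(j) are two distinct elements of {1, …, 102} in uniformly random order; by symmetry P[π(i) > π(j)] = 1/2.
By linearity: E[X] = 5151 · (1/2) = C(102, 2) · (1/2) = 5151/2 = 5151/2 ≈ 2575.5000.

E[X] = 5151/2 = 2575.5000.


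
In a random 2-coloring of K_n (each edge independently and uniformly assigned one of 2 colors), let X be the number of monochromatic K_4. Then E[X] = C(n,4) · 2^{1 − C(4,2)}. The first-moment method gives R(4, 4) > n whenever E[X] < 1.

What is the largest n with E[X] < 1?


We need C(n, 4) · 2^{1 − 6} < 1, i.e. C(n, 4) < 2^{6 − 1} = 32.
Check values of n near the boundary:
  n = 5: C(5, 4) = 5; 5 < 32? YES
  n = 6: C(6, 4) = 15; 15 < 32? YES
  n = 7: C(7, 4) = 35; 35 < 32? NO
  n = 8: C(8, 4) = 70; 70 < 32? NO
  n = 9: C(9, 4) = 126; 126 < 32? NO
The largest n with C(n, 4) < 32 is n = 6 (where E[X] = 15/32 ≈ 0.468750). Hence R(4, 4) > 6, i.e. R(4, 4) ≥ 7.

Largest n = 6; hence R(4, 4) > 6.


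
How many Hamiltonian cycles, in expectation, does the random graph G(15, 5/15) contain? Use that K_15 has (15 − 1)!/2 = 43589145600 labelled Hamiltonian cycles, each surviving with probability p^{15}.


K_15 has (15 − 1)!/2 = 43589145600 labelled Hamiltonian cycles.
For each such Hamiltonian cycle H, let X_H = 1 if all 15 edges of H are present in G. Then P[X_H = 1] = p^{15} = (1/3)^{15} = 1/14348907.
By linearity of expectation: E[X] = Σ_H E[X_H] = 43589145600 · p^{15} = 43589145600 · 1/14348907 = 179379200/59049.
Numerically: E[X] ≈ 3037.8.

E[X] = 43589145600 · (1/3)^{15} = 179379200/59049 ≈ 3037.8.


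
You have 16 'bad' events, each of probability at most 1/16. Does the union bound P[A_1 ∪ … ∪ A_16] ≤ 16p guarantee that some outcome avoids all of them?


Union bound: P[∪_{i=1}^{16} A_i] ≤ Σ_i P[A_i] ≤ 16·p = 16·(1/16) = 1.
Numerically: 1 ≈ 1.000.
Is 1 < 1? NO.
Since the bound 1 is ≥ 1, the union bound is uninformative here; it does NOT by itself certify existence.

16·p = 1 ≈ 1.000; existence NOT certified by the union bound.


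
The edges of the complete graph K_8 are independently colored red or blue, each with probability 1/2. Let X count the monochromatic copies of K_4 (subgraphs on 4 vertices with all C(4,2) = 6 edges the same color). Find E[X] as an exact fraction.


Let X = Σ_S X_S over the C(8, 4) = 70 subsets S of size 4, where X_S = 1 if the K_4 on S is monochromatic.
For a fixed S, the K_4 on S has C(4, 2) = 6 edges. P[all 6 edges red] = (1/2)^6, and likewise for blue, so P[monochromatic] = 2·(1/2)^6 = 2^{1 − 6} = 1/32.
By linearity of expectation: E[X] = C(8, 4) · 2^{1 − 6} = 70 · 1/32 = 35/16.
Numerically: E[X] ≈ 2.18750.

E[X] = C(8,4)·2^(1−C(4,2)) = 35/16 ≈ 2.18750.


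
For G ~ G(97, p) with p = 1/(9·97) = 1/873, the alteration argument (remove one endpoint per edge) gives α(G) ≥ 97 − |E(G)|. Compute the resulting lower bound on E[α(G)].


E[|E(G)|] = C(97, 2)·p = 4656 · (1/873) = 16/3.
E[α(G)] ≥ n − E[|E(G)|] = 97 − 16/3 = 275/3.
Numerically: ≈ 91.66667.
(This is only a lower bound; the true E[α(G)] may be larger.)

E[α(G)] ≥ 275/3 ≈ 91.66667.


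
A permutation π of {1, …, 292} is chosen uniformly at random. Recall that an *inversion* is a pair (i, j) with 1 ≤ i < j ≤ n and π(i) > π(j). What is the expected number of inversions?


Write X = Σ X_I over the C(292, 2) = 42486 pairs i < j, with X_I the indicator of one inversion.
There are 42486 indicators.
For each fixed pair i < j, the values π(i) and π(j) are two distinct elements of {1, …, 292} in uniformly random order; by symmetry P[π(i) > π(j)] = 1/2.
By linearity: E[X] = 42486 · (1/2) = C(292, 2) · (1/2) = 42486/2 = 21243 ≈ 21243.0000.

E[X] = 21243 = 21243.0000.


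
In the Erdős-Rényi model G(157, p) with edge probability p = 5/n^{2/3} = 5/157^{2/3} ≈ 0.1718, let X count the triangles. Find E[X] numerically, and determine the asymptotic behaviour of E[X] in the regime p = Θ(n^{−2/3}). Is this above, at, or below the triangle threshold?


Number of potential triangles: C(157, 3) = 632710.
Each occurs with probability p³ ≈ (0.1718)³ ≈ 5.071200e-03.
By linearity: E[X] = C(157, 3)·p³ ≈ 632710 · 5.071200e-03 ≈ 3208.5987.
Since α = 2/3 < 1, p = c/n^{2/3} ≫ 1/n is above the triangle threshold p ~ 1/n. Asymptotically E[X] ~ (c³/6)·n^{3(1−α)} = (5³/6)·n^{1} → ∞; triangles are abundant w.h.p.

E[X] ≈ 3208.5987; in regime p = Θ(1/n^{2/3}) E[X] diverges (above the triangle threshold p ~ 1/n).


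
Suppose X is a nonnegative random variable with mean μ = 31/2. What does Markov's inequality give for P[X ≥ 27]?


μ = E[X] = 31/2, a = 27.
Markov: P[X ≥ 27] ≤ μ/a = (31/2)/27 = 31/54.
Numerically: ≈ 0.574.
(Since a = 27 > μ = 15.500, the bound 31/54 is < 1 and informative.)

P[X ≥ 27] ≤ 31/54 ≈ 0.574.


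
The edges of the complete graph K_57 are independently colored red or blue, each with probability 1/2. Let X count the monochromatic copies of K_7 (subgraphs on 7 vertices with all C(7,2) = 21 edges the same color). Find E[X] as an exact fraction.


Let X = Σ_S X_S over the C(57, 7) = 264385836 subsets S of size 7, where X_S = 1 if the K_7 on S is monochromatic.
For a fixed S, the K_7 on S has C(7, 2) = 21 edges. P[all 21 edges red] = (1/2)^21, and likewise for blue, so P[monochromatic] = 2·(1/2)^21 = 2^{1 − 21} = 1/1048576.
By linearity: E[X] = C(57, 7) · 2^{1 − 21} = 264385836 · 1/1048576 = 66096459/262144.
Numerically: E[X] ≈ 252.138.

E[X] = C(57,7)·2^(1−C(7,2)) = 66096459/262144 ≈ 252.138.


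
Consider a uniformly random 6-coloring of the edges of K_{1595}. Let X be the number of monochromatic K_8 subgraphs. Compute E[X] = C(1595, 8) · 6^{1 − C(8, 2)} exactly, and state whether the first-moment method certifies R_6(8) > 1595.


E[X] = C(1595, 8) · 6^{1 − 28} = 1020772636343363633895 · 6^{−27} = 1020772636343363633895/1023490369077469249536.
As a reduced fraction: E[X] = 113419181815929292655/113721152119718805504 ≈ 0.997345.
Is E[X] < 1? YES.
Since E[X] < 1, there exists a 6-coloring of K_{1595} with no monochromatic K_8; hence R_6(8) > 1595.

E[X] = 113419181815929292655/113721152119718805504 ≈ 0.997345; E[X] < 1, so R_6(8) > 1595.


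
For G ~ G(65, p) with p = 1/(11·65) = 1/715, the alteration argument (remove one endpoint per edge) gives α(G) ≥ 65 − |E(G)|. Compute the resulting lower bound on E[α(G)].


E[|E(G)|] = C(65, 2)·p = 2080 · (1/715) = 32/11.
E[α(G)] ≥ n − E[|E(G)|] = 65 − 32/11 = 683/11.
Numerically: ≈ 62.0909.
(This is only a lower bound; the true E[α(G)] may be larger.)

E[α(G)] ≥ 683/11 ≈ 62.0909.


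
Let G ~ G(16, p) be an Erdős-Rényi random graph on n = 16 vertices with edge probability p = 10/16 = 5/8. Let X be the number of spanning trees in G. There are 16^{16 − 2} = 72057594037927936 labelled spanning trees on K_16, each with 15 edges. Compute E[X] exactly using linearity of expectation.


K_16 has 16^{16 − 2} = 72057594037927936 labelled spanning trees.
For each such spanning tree H, let X_H = 1 if all 15 edges of H are present in G. Then P[X_H = 1] = p^{15} = (5/8)^{15} = 30517578125/35184372088832.
Summing the indicators: E[X] = Σ_H E[X_H] = 72057594037927936 · p^{15} = 72057594037927936 · 30517578125/35184372088832 = 62500000000000.
Numerically: E[X] ≈ 6.25e+13.

E[X] = 72057594037927936 · (5/8)^{15} = 62500000000000 ≈ 6.25e+13.


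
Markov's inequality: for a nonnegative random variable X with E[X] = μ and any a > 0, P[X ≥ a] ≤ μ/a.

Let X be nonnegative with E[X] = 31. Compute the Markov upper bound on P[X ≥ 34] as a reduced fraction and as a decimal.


μ = E[X] = 31, a = 34.
Markov: P[X ≥ 34] ≤ μ/a = (31)/34 = 31/34.
Numerically: ≈ 0.91176.
(Since a = 34 > μ = 31.00000, the bound 31/34 is < 1 and informative.)

P[X ≥ 34] ≤ 31/34 ≈ 0.91176.


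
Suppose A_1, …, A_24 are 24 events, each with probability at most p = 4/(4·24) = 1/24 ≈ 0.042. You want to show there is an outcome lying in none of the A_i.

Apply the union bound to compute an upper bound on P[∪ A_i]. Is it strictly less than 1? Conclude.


Union bound: P[∪_{i=1}^{24} A_i] ≤ Σ_i P[A_i] ≤ 24·p = 24·(1/24) = 1.
Numerically: 1 ≈ 1.000.
Is 1 < 1? NO.
Since the bound 1 is ≥ 1, the union bound is uninformative here; it does NOT by itself certify existence.

24·p = 1 ≈ 1.000; existence NOT certified by the union bound.


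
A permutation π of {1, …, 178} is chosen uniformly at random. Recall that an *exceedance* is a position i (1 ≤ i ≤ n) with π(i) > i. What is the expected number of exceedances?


Write X = Σ_{i=1}^{178} X_i, where X_i = 1_{π(i) > i}.
For each fixed i, π(i) is uniform over {1, …, 178} (marginal of a uniform permutation), so P[π(i) > i] = (n − i)/n. Summing: Σ_{i=1}^{178} (n − i)/n = (0 + 1 + … + 177)/178 = 178(178 − 1)/(2·178) = (178 − 1)/2.
Hence E[X] = Σ_{i=1}^{178} (178 − i)/178 = 177/2 ≈ 88.5000.

E[X] = 177/2 = 88.5000.


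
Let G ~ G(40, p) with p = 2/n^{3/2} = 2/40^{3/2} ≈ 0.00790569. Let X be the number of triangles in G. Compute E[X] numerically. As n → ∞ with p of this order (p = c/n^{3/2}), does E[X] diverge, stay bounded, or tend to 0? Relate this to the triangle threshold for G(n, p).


Number of potential triangles: C(40, 3) = 9880.
Each occurs with probability p³ ≈ (0.00790569)³ ≈ 4.94105884e-07.
By linearity: E[X] = C(40, 3)·p³ ≈ 9880 · 4.94105884e-07 ≈ 0.004882.
Since α = 3/2 > 1, p = c/n^{3/2} = o(1/n) is below the triangle threshold p ~ 1/n. Asymptotically E[X] ~ (c³/6)·n^{3(1−α)} = (2³/6)·n^{-1.5} → 0, so by Markov's inequality G has no triangles w.h.p.

E[X] ≈ 0.004882; in regime p = Θ(1/n^{3/2}) E[X] tends to 0 (below the triangle threshold p ~ 1/n).


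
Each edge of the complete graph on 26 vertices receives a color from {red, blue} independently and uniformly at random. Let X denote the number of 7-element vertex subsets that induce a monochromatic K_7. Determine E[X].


Let X = Σ_S X_S over the C(26, 7) = 657800 subsets S of size 7, where X_S = 1 if the K_7 on S is monochromatic.
For a fixed S, the K_7 on S has C(7, 2) = 21 edges. P[all 21 edges red] = (1/2)^21, and likewise for blue, so P[monochromatic] = 2·(1/2)^21 = 2^{1 − 21} = 1/1048576.
By linearity of expectation: E[X] = C(26, 7) · 2^{1 − 21} = 657800 · 1/1048576 = 82225/131072.
Numerically: E[X] ≈ 0.627327.

E[X] = C(26,7)·2^(1−C(7,2)) = 82225/131072 ≈ 0.627327.


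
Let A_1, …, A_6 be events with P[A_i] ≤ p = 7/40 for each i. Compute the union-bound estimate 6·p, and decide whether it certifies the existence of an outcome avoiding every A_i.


Union bound: P[∪_{i=1}^{6} A_i] ≤ Σ_i P[A_i] ≤ 6·p = 6·(7/40) = 21/20.
Numerically: 21/20 ≈ 1.0500.
Is 21/20 < 1? NO.
Since the bound 21/20 is ≥ 1, the union bound is uninformative here; it does NOT by itself certify existence.

6·p = 21/20 ≈ 1.0500; existence NOT certified by the union bound.


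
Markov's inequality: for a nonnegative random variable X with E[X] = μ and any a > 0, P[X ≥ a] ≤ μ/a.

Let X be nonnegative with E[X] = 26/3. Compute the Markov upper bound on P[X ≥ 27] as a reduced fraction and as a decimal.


μ = E[X] = 26/3, a = 27.
Markov: P[X ≥ 27] ≤ μ/a = (26/3)/27 = 26/81.
Numerically: ≈ 0.3210.
(Since a = 27 > μ = 8.6667, the bound 26/81 is < 1 and informative.)

P[X ≥ 27] ≤ 26/81 ≈ 0.3210.


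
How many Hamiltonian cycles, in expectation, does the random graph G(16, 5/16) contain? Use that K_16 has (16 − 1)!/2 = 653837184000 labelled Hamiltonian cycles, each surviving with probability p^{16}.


K_16 has (16 − 1)!/2 = 653837184000 labelled Hamiltonian cycles.
For each such Hamiltonian cycle H, let X_H = 1 if all 16 edges of H are present in G. Then P[X_H = 1] = p^{16} = (5/16)^{16} = 152587890625/18446744073709551616.
Summing the indicators: E[X] = Σ_H E[X_H] = 653837184000 · p^{16} = 653837184000 · 152587890625/18446744073709551616 = 97429332733154296875/18014398509481984.
Numerically: E[X] ≈ 5408.4.

E[X] = 653837184000 · (5/16)^{16} = 97429332733154296875/18014398509481984 ≈ 5408.4.


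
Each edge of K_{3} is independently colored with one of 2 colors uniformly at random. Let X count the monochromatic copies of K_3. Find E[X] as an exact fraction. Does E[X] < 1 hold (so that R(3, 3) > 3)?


E[X] = C(3, 3) · 2^{1 − 3} = 1 · 2^{−2} = 1/4.
As a reduced fraction: E[X] = 1/4 ≈ 0.2500000.
Is E[X] < 1? YES.
Since E[X] < 1, there exists a 2-coloring of K_{3} with no monochromatic K_3; hence R(3, 3) > 3.

E[X] = 1/4 ≈ 0.2500000; E[X] < 1, so R(3, 3) > 3.


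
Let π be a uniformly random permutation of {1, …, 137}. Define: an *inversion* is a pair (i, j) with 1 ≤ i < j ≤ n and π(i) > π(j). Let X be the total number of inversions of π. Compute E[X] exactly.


Write X = Σ X_I over the C(137, 2) = 9316 pairs i < j, with X_I the indicator of one inversion.
There are 9316 indicators.
For each fixed pair i < j, the values π(i) and π(j) are two distinct elements of {1, …, 137} in uniformly random order; by symmetry P[π(i) > π(j)] = 1/2.
By linearity: E[X] = 9316 · (1/2) = C(137, 2) · (1/2) = 9316/2 = 4658 ≈ 4658.000000.

E[X] = 4658 = 4658.000000.


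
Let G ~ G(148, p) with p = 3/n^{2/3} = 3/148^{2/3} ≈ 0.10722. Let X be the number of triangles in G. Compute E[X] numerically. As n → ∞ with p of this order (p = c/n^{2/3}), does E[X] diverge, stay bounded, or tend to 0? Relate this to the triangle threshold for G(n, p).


Number of potential triangles: C(148, 3) = 529396.
Each occurs with probability p³ ≈ (0.10722)³ ≈ 1.2326516e-03.
By linearity: E[X] = C(148, 3)·p³ ≈ 529396 · 1.2326516e-03 ≈ 652.56081.
Since α = 2/3 < 1, p = c/n^{2/3} ≫ 1/n is above the triangle threshold p ~ 1/n. Asymptotically E[X] ~ (c³/6)·n^{3(1−α)} = (3³/6)·n^{1} → ∞; triangles are abundant w.h.p.

E[X] ≈ 652.56081; in regime p = Θ(1/n^{2/3}) E[X] diverges (above the triangle threshold p ~ 1/n).


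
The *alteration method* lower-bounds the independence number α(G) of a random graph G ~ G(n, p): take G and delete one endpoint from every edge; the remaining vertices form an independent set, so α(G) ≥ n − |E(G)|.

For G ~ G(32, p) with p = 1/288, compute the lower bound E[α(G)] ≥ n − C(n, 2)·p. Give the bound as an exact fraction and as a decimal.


E[|E(G)|] = C(32, 2)·p = 496 · (1/288) = 31/18.
E[α(G)] ≥ n − E[|E(G)|] = 32 − 31/18 = 545/18.
Numerically: ≈ 30.277778.
(This is only a lower bound; the true E[α(G)] may be larger.)

E[α(G)] ≥ 545/18 ≈ 30.277778.


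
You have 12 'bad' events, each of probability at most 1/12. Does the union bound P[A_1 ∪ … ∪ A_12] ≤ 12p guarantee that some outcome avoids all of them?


Union bound: P[∪_{i=1}^{12} A_i] ≤ Σ_i P[A_i] ≤ 12·p = 12·(1/12) = 1.
Numerically: 1 ≈ 1.000.
Is 1 < 1? NO.
Since the bound 1 is ≥ 1, the union bound is uninformative here; it does NOT by itself certify existence.

12·p = 1 ≈ 1.000; existence NOT certified by the union bound.


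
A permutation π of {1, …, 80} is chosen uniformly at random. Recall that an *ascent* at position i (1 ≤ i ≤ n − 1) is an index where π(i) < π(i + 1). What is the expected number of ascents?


Write X = Σ X_I over i = 1, …, 79, with X_I the indicator of one ascent.
There are 79 indicators.
For each fixed i, the pair (π(i), π(i+1)) is a uniformly random ordered pair of distinct values from {1, …, 80}; by symmetry P[π(i) < π(i+1)] = 1/2.
By linearity: E[X] = 79 · (1/2) = (80 − 1) · (1/2) = 79/2 ≈ 39.500000.

E[X] = 79/2 = 39.500000.


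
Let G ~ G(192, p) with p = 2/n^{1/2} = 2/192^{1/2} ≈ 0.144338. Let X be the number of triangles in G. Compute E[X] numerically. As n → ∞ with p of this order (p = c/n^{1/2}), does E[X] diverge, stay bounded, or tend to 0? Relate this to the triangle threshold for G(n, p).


Number of potential triangles: C(192, 3) = 1161280.
Each occurs with probability p³ ≈ (0.144338)³ ≈ 3.00703265e-03.
By linearity: E[X] = C(192, 3)·p³ ≈ 1161280 · 3.00703265e-03 ≈ 3492.006878.
Since α = 1/2 < 1, p = c/n^{1/2} ≫ 1/n is above the triangle threshold p ~ 1/n. Asymptotically E[X] ~ (c³/6)·n^{3(1−α)} = (2³/6)·n^{1.5} → ∞; triangles are abundant w.h.p.

E[X] ≈ 3492.006878; in regime p = Θ(1/n^{1/2}) E[X] diverges (above the triangle threshold p ~ 1/n).


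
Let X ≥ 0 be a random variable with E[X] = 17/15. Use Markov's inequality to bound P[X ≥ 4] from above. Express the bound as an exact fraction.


μ = E[X] = 17/15, a = 4.
Markov: P[X ≥ 4] ≤ μ/a = (17/15)/4 = 17/60.
Numerically: ≈ 0.28333.
(Since a = 4 > μ = 1.13333, the bound 17/60 is < 1 and informative.)

P[X ≥ 4] ≤ 17/60 ≈ 0.28333.


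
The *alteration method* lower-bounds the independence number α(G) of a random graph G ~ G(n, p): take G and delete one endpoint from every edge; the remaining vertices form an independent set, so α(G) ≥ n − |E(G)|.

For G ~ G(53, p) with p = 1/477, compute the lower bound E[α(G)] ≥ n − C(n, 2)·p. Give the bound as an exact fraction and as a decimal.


E[|E(G)|] = C(53, 2)·p = 1378 · (1/477) = 26/9.
E[α(G)] ≥ n − E[|E(G)|] = 53 − 26/9 = 451/9.
Numerically: ≈ 50.1111.
(This is only a lower bound; the true E[α(G)] may be larger.)

E[α(G)] ≥ 451/9 ≈ 50.1111.


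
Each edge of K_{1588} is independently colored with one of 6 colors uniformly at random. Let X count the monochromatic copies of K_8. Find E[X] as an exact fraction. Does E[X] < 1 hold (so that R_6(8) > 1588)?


E[X] = C(1588, 8) · 6^{1 − 28} = 985402800396653769702 · 6^{−27} = 985402800396653769702/1023490369077469249536.
As a reduced fraction: E[X] = 54744600022036320539/56860576059859402752 ≈ 0.9628.
Is E[X] < 1? YES.
Since E[X] < 1, there exists a 6-coloring of K_{1588} with no monochromatic K_8; hence R_6(8) > 1588.

E[X] = 54744600022036320539/56860576059859402752 ≈ 0.9628; E[X] < 1, so R_6(8) > 1588.


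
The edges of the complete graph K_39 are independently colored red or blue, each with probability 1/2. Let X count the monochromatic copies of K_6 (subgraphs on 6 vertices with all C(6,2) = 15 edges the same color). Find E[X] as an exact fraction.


Let X = Σ_S X_S over the C(39, 6) = 3262623 subsets S of size 6, where X_S = 1 if the K_6 on S is monochromatic.
For a fixed S, the K_6 on S has C(6, 2) = 15 edges. P[all 15 edges red] = (1/2)^15, and likewise for blue, so P[monochromatic] = 2·(1/2)^15 = 2^{1 − 15} = 1/16384.
Summing: E[X] = C(39, 6) · 2^{1 − 15} = 3262623 · 1/16384 = 3262623/16384.
Numerically: E[X] ≈ 199.1347.

E[X] = C(39,6)·2^(1−C(6,2)) = 3262623/16384 ≈ 199.1347.


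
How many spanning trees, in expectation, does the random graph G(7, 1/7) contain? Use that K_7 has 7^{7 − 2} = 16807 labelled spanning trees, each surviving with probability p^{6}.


K_7 has 7^{7 − 2} = 16807 labelled spanning trees.
For each such spanning tree H, let X_H = 1 if all 6 edges of H are present in G. Then P[X_H = 1] = p^{6} = (1/7)^{6} = 1/117649.
Summing the indicators: E[X] = Σ_H E[X_H] = 16807 · p^{6} = 16807 · 1/117649 = 1/7.
Numerically: E[X] ≈ 0.142857.

E[X] = 16807 · (1/7)^{6} = 1/7 ≈ 0.142857.


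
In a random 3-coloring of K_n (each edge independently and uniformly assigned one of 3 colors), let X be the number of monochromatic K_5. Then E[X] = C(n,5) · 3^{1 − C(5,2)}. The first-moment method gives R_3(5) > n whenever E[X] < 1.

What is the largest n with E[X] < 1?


We need C(n, 5) · 3^{1 − 10} < 1, i.e. C(n, 5) < 3^{10 − 1} = 19683.
Check values of n near the boundary:
  n = 18: C(18, 5) = 8568; 8568 < 19683? YES
  n = 19: C(19, 5) = 11628; 11628 < 19683? YES
  n = 20: C(20, 5) = 15504; 15504 < 19683? YES
  n = 21: C(21, 5) = 20349; 20349 < 19683? NO
The largest n with C(n, 5) < 19683 is n = 20 (where E[X] = 5168/6561 ≈ 0.7876848). Hence R_3(5) > 20, i.e. R_3(5) ≥ 21.

Largest n = 20; hence R_3(5) > 20.


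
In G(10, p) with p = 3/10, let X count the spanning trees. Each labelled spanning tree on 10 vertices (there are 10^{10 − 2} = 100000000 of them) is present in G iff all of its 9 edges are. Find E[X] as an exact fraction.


K_10 has 10^{10 − 2} = 100000000 labelled spanning trees.
For each such spanning tree H, let X_H = 1 if all 9 edges of H are present in G. Then P[X_H = 1] = p^{9} = (3/10)^{9} = 19683/1000000000.
Summing the indicators: E[X] = Σ_H E[X_H] = 100000000 · p^{9} = 100000000 · 19683/1000000000 = 19683/10.
Numerically: E[X] ≈ 1.97e+03.

E[X] = 100000000 · (3/10)^{9} = 19683/10 ≈ 1.97e+03.


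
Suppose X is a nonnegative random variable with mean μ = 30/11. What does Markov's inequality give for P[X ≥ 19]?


μ = E[X] = 30/11, a = 19.
Markov: P[X ≥ 19] ≤ μ/a = (30/11)/19 = 30/209.
Numerically: ≈ 0.143541.
(Since a = 19 > μ = 2.727273, the bound 30/209 is < 1 and informative.)

P[X ≥ 19] ≤ 30/209 ≈ 0.143541.


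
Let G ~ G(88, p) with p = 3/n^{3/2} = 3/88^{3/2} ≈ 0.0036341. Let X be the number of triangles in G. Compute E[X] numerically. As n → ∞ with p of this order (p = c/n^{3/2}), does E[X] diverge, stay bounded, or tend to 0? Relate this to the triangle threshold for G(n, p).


Number of potential triangles: C(88, 3) = 109736.
Each occurs with probability p³ ≈ (0.0036341)³ ≈ 4.7994530e-08.
By linearity: E[X] = C(88, 3)·p³ ≈ 109736 · 4.7994530e-08 ≈ 0.00527.
Since α = 3/2 > 1, p = c/n^{3/2} = o(1/n) is below the triangle threshold p ~ 1/n. Asymptotically E[X] ~ (c³/6)·n^{3(1−α)} = (3³/6)·n^{-1.5} → 0, so by Markov's inequality G has no triangles w.h.p.

E[X] ≈ 0.00527; in regime p = Θ(1/n^{3/2}) E[X] tends to 0 (below the triangle threshold p ~ 1/n).


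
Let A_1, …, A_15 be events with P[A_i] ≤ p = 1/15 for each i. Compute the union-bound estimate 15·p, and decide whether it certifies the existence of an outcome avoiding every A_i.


Union bound: P[∪_{i=1}^{15} A_i] ≤ Σ_i P[A_i] ≤ 15·p = 15·(1/15) = 1.
Numerically: 1 ≈ 1.000.
Is 1 < 1? NO.
Since the bound 1 is ≥ 1, the union bound is uninformative here; it does NOT by itself certify existence.

15·p = 1 ≈ 1.000; existence NOT certified by the union bound.


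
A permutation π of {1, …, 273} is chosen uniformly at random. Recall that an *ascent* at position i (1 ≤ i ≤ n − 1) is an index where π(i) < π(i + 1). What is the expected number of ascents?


Write X = Σ X_I over i = 1, …, 272, with X_I the indicator of one ascent.
There are 272 indicators.
For each fixed i, the pair (π(i), π(i+1)) is a uniformly random ordered pair of distinct values from {1, …, 273}; by symmetry P[π(i) < π(i+1)] = 1/2.
By linearity: E[X] = 272 · (1/2) = (273 − 1) · (1/2) = 136 ≈ 136.000000.

E[X] = 136 = 136.000000.


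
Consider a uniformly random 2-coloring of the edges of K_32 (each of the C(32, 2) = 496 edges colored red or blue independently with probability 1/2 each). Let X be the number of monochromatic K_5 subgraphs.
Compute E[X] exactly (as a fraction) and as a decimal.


Let X = Σ_S X_S over the C(32, 5) = 201376 subsets S of size 5, where X_S = 1 if the K_5 on S is monochromatic.
For a fixed S, the K_5 on S has C(5, 2) = 10 edges. P[all 10 edges red] = (1/2)^10, and likewise for blue, so P[monochromatic] = 2·(1/2)^10 = 2^{1 − 10} = 1/512.
By linearity: E[X] = C(32, 5) · 2^{1 − 10} = 201376 · 1/512 = 6293/16.
Numerically: E[X] ≈ 393.3125.

E[X] = C(32,5)·2^(1−C(5,2)) = 6293/16 ≈ 393.3125.


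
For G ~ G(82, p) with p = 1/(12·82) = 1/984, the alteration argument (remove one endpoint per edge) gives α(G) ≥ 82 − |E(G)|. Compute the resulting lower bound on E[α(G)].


E[|E(G)|] = C(82, 2)·p = 3321 · (1/984) = 27/8.
E[α(G)] ≥ n − E[|E(G)|] = 82 − 27/8 = 629/8.
Numerically: ≈ 78.6250.
(This is only a lower bound; the true E[α(G)] may be larger.)

E[α(G)] ≥ 629/8 ≈ 78.6250.


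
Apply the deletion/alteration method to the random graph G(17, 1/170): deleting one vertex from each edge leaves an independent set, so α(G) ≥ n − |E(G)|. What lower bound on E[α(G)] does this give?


E[|E(G)|] = C(17, 2)·p = 136 · (1/170) = 4/5.
E[α(G)] ≥ n − E[|E(G)|] = 17 − 4/5 = 81/5.
Numerically: ≈ 16.200.
(This is only a lower bound; the true E[α(G)] may be larger.)

E[α(G)] ≥ 81/5 ≈ 16.200.


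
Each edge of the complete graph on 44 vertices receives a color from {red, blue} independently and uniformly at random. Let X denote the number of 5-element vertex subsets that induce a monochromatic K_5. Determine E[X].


Let X = Σ_S X_S over the C(44, 5) = 1086008 subsets S of size 5, where X_S = 1 if the K_5 on S is monochromatic.
For a fixed S, the K_5 on S has C(5, 2) = 10 edges. P[all 10 edges red] = (1/2)^10, and likewise for blue, so P[monochromatic] = 2·(1/2)^10 = 2^{1 − 10} = 1/512.
Summing: E[X] = C(44, 5) · 2^{1 − 10} = 1086008 · 1/512 = 135751/64.
Numerically: E[X] ≈ 2121.1094.

E[X] = C(44,5)·2^(1−C(5,2)) = 135751/64 ≈ 2121.1094.


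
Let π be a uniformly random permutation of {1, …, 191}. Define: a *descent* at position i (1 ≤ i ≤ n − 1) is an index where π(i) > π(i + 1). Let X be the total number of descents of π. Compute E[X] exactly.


Write X = Σ X_I over i = 1, …, 190, with X_I the indicator of one descent.
There are 190 indicators.
For each fixed i, the pair (π(i), π(i+1)) is a uniformly random ordered pair of distinct values from {1, …, 191}; by symmetry P[π(i) > π(i+1)] = 1/2.
By linearity: E[X] = 190 · (1/2) = (191 − 1) · (1/2) = 95 ≈ 95.000000.

E[X] = 95 = 95.000000.


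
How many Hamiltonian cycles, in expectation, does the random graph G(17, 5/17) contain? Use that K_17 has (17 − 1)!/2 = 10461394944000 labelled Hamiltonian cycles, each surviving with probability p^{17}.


K_17 has (17 − 1)!/2 = 10461394944000 labelled Hamiltonian cycles.
For each such Hamiltonian cycle H, let X_H = 1 if all 17 edges of H are present in G. Then P[X_H = 1] = p^{17} = (5/17)^{17} = 762939453125/827240261886336764177.
Summing the indicators: E[X] = Σ_H E[X_H] = 10461394944000 · p^{17} = 10461394944000 · 762939453125/827240261886336764177 = 7981410937500000000000000/827240261886336764177.
Numerically: E[X] ≈ 9648.24.

E[X] = 10461394944000 · (5/17)^{17} = 7981410937500000000000000/827240261886336764177 ≈ 9648.24.


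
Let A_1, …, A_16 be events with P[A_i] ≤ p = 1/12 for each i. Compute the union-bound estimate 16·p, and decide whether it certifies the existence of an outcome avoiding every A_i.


Union bound: P[∪_{i=1}^{16} A_i] ≤ Σ_i P[A_i] ≤ 16·p = 16·(1/12) = 4/3.
Numerically: 4/3 ≈ 1.3333.
Is 4/3 < 1? NO.
Since the bound 4/3 is ≥ 1, the union bound is uninformative here; it does NOT by itself certify existence.

16·p = 4/3 ≈ 1.3333; existence NOT certified by the union bound.


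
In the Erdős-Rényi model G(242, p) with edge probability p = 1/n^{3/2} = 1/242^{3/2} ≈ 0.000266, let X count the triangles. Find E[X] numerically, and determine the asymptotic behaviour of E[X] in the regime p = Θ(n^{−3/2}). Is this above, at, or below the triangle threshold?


Number of potential triangles: C(242, 3) = 2332880.
Each occurs with probability p³ ≈ (0.000266)³ ≈ 1.87426e-11.
By linearity: E[X] = C(242, 3)·p³ ≈ 2332880 · 1.87426e-11 ≈ 0.000.
Since α = 3/2 > 1, p = c/n^{3/2} = o(1/n) is below the triangle threshold p ~ 1/n. Asymptotically E[X] ~ (c³/6)·n^{3(1−α)} = (1³/6)·n^{-1.5} → 0, so by Markov's inequality G has no triangles w.h.p.

E[X] ≈ 0.000; in regime p = Θ(1/n^{3/2}) E[X] tends to 0 (below the triangle threshold p ~ 1/n).


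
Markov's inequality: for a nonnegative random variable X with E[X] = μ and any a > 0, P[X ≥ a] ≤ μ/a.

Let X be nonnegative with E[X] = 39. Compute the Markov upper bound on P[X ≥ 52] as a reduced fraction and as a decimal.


μ = E[X] = 39, a = 52.
Markov: P[X ≥ 52] ≤ μ/a = (39)/52 = 3/4.
Numerically: ≈ 0.750000.
(Since a = 52 > μ = 39.000000, the bound 3/4 is < 1 and informative.)

P[X ≥ 52] ≤ 3/4 ≈ 0.750000.


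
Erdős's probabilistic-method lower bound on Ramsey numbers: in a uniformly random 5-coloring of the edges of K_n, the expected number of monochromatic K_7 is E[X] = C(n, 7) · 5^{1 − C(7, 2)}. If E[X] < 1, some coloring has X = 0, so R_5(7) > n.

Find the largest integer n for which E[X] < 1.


We need C(n, 7) · 5^{1 − 21} < 1, i.e. C(n, 7) < 5^{21 − 1} = 95367431640625.
Check values of n near the boundary:
  n = 337: C(337, 7) = 91989916924632; 91989916924632 < 95367431640625? YES
  n = 338: C(338, 7) = 93935323022736; 93935323022736 < 95367431640625? YES
  n = 339: C(339, 7) = 95915887062372; 95915887062372 < 95367431640625? NO
  n = 340: C(340, 7) = 97932136940560; 97932136940560 < 95367431640625? NO
  n = 341: C(341, 7) = 99984606876440; 99984606876440 < 95367431640625? NO
The largest n with C(n, 7) < 95367431640625 is n = 338 (where E[X] = 93935323022736/95367431640625 ≈ 0.98498). Hence R_5(7) > 338, i.e. R_5(7) ≥ 339.

Largest n = 338; hence R_5(7) > 338.


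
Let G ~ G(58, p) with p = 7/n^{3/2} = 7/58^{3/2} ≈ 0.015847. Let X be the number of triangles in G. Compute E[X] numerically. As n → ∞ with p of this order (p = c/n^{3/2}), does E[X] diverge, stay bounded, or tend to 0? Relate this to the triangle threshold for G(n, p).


Number of potential triangles: C(58, 3) = 30856.
Each occurs with probability p³ ≈ (0.015847)³ ≈ 3.9798632e-06.
By linearity: E[X] = C(58, 3)·p³ ≈ 30856 · 3.9798632e-06 ≈ 0.12280.
Since α = 3/2 > 1, p = c/n^{3/2} = o(1/n) is below the triangle threshold p ~ 1/n. Asymptotically E[X] ~ (c³/6)·n^{3(1−α)} = (7³/6)·n^{-1.5} → 0, so by Markov's inequality G has no triangles w.h.p.

E[X] ≈ 0.12280; in regime p = Θ(1/n^{3/2}) E[X] tends to 0 (below the triangle threshold p ~ 1/n).


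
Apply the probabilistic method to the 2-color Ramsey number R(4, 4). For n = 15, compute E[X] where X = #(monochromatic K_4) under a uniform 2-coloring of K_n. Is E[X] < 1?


E[X] = C(15, 4) · 2^{1 − 6} = 1365 · 2^{−5} = 1365/32.
As a reduced fraction: E[X] = 1365/32 ≈ 42.656250.
Is E[X] < 1? NO.
Since E[X] ≥ 1, the first-moment bound is inconclusive at n = 15; it does NOT by itself certify R(4, 4) > 15.

E[X] = 1365/32 ≈ 42.656250; E[X] ≥ 1; first-moment method inconclusive here.


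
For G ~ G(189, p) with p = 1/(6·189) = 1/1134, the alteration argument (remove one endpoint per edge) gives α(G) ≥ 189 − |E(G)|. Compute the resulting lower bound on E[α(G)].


E[|E(G)|] = C(189, 2)·p = 17766 · (1/1134) = 47/3.
E[α(G)] ≥ n − E[|E(G)|] = 189 − 47/3 = 520/3.
Numerically: ≈ 173.333.
(This is only a lower bound; the true E[α(G)] may be larger.)

E[α(G)] ≥ 520/3 ≈ 173.333.


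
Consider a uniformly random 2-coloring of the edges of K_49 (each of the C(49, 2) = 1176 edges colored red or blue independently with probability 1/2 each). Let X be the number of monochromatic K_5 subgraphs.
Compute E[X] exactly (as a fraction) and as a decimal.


Let X = Σ_S X_S over the C(49, 5) = 1906884 subsets S of size 5, where X_S = 1 if the K_5 on S is monochromatic.
For a fixed S, the K_5 on S has C(5, 2) = 10 edges. P[all 10 edges red] = (1/2)^10, and likewise for blue, so P[monochromatic] = 2·(1/2)^10 = 2^{1 − 10} = 1/512.
By linearity of expectation: E[X] = C(49, 5) · 2^{1 − 10} = 1906884 · 1/512 = 476721/128.
Numerically: E[X] ≈ 3724.383.

E[X] = C(49,5)·2^(1−C(5,2)) = 476721/128 ≈ 3724.383.


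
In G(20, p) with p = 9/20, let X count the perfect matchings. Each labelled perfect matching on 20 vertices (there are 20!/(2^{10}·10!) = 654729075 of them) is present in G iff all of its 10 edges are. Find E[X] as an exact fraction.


K_20 has 20!/(2^{10}·10!) = 654729075 labelled perfect matchings.
For each such perfect matching H, let X_H = 1 if all 10 edges of H are present in G. Then P[X_H = 1] = p^{10} = (9/20)^{10} = 3486784401/10240000000000.
By linearity: E[X] = Σ_H E[X_H] = 654729075 · p^{10} = 654729075 · 3486784401/10240000000000 = 91315965023646363/409600000000.
Numerically: E[X] ≈ 2.229e+05.

E[X] = 654729075 · (9/20)^{10} = 91315965023646363/409600000000 ≈ 2.229e+05.


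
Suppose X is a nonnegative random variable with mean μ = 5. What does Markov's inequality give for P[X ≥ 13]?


μ = E[X] = 5, a = 13.
Markov: P[X ≥ 13] ≤ μ/a = (5)/13 = 5/13.
Numerically: ≈ 0.3846.
(Since a = 13 > μ = 5.0000, the bound 5/13 is < 1 and informative.)

P[X ≥ 13] ≤ 5/13 ≈ 0.3846.


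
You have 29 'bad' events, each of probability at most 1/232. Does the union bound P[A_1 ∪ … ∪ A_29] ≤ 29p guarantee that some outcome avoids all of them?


Union bound: P[∪_{i=1}^{29} A_i] ≤ Σ_i P[A_i] ≤ 29·p = 29·(1/232) = 1/8.
Numerically: 1/8 ≈ 0.12500.
Is 1/8 < 1? YES.
Since P[∪ A_i] ≤ 1/8 < 1, the complement has P[∩ A_i^c] ≥ 1 − 1/8 = 7/8 > 0, so some outcome avoids every A_i.

29·p = 1/8 ≈ 0.12500; existence CERTIFIED by the union bound.


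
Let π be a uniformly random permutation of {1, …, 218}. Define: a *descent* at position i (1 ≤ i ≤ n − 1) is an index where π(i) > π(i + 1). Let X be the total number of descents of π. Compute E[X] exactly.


Write X = Σ X_I over i = 1, …, 217, with X_I the indicator of one descent.
There are 217 indicators.
For each fixed i, the pair (π(i), π(i+1)) is a uniformly random ordered pair of distinct values from {1, …, 218}; by symmetry P[π(i) > π(i+1)] = 1/2.
By linearity: E[X] = 217 · (1/2) = (218 − 1) · (1/2) = 217/2 ≈ 108.5000.

E[X] = 217/2 = 108.5000.


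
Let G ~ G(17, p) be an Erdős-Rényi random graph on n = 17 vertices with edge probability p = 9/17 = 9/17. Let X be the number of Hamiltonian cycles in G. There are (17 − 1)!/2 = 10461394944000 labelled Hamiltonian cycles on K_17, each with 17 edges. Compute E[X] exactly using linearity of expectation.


K_17 has (17 − 1)!/2 = 10461394944000 labelled Hamiltonian cycles.
For each such Hamiltonian cycle H, let X_H = 1 if all 17 edges of H are present in G. Then P[X_H = 1] = p^{17} = (9/17)^{17} = 16677181699666569/827240261886336764177.
By linearity: E[X] = Σ_H E[X_H] = 10461394944000 · p^{17} = 10461394944000 · 16677181699666569/827240261886336764177 = 174466584313061171422427136000/827240261886336764177.
Numerically: E[X] ≈ 2.109e+08.

E[X] = 10461394944000 · (9/17)^{17} = 174466584313061171422427136000/827240261886336764177 ≈ 2.109e+08.


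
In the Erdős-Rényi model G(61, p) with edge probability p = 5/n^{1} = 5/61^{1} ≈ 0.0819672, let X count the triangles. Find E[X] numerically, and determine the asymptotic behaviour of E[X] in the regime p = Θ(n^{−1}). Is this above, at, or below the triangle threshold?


Number of potential triangles: C(61, 3) = 35990.
Each occurs with probability p³ ≈ (0.0819672)³ ≈ 5.50706887e-04.
By linearity: E[X] = C(61, 3)·p³ ≈ 35990 · 5.50706887e-04 ≈ 19.819941.
Here α = 1, so p = 5/n is exactly at the triangle threshold p ~ 1/n. Asymptotically E[X] → c³/6 = 5³/6 = 125/6 ≈ 20.833333, a bounded constant. In this regime the triangle count is asymptotically Poisson(c³/6).

E[X] ≈ 19.819941; in regime p = Θ(1/n^{1}) E[X] stays bounded (at the triangle threshold p ~ 1/n).


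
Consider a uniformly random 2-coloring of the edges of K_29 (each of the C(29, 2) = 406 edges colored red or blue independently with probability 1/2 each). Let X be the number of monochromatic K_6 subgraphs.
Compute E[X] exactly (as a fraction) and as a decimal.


Let X = Σ_S X_S over the C(29, 6) = 475020 subsets S of size 6, where X_S = 1 if the K_6 on S is monochromatic.
For a fixed S, the K_6 on S has C(6, 2) = 15 edges. P[all 15 edges red] = (1/2)^15, and likewise for blue, so P[monochromatic] = 2·(1/2)^15 = 2^{1 − 15} = 1/16384.
Summing: E[X] = C(29, 6) · 2^{1 − 15} = 475020 · 1/16384 = 118755/4096.
Numerically: E[X] ≈ 28.9929.

E[X] = C(29,6)·2^(1−C(6,2)) = 118755/4096 ≈ 28.9929.


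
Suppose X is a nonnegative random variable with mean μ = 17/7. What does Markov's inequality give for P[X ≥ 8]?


μ = E[X] = 17/7, a = 8.
Markov: P[X ≥ 8] ≤ μ/a = (17/7)/8 = 17/56.
Numerically: ≈ 0.3036.
(Since a = 8 > μ = 2.4286, the bound 17/56 is < 1 and informative.)

P[X ≥ 8] ≤ 17/56 ≈ 0.3036.


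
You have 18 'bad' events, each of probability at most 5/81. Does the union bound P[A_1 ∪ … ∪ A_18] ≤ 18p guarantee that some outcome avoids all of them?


Union bound: P[∪_{i=1}^{18} A_i] ≤ Σ_i P[A_i] ≤ 18·p = 18·(5/81) = 10/9.
Numerically: 10/9 ≈ 1.111.
Is 10/9 < 1? NO.
Since the bound 10/9 is ≥ 1, the union bound is uninformative here; it does NOT by itself certify existence.

18·p = 10/9 ≈ 1.111; existence NOT certified by the union bound.


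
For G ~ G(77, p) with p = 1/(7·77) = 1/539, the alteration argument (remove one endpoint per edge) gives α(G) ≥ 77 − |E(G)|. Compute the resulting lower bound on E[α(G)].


E[|E(G)|] = C(77, 2)·p = 2926 · (1/539) = 38/7.
E[α(G)] ≥ n − E[|E(G)|] = 77 − 38/7 = 501/7.
Numerically: ≈ 71.571429.
(This is only a lower bound; the true E[α(G)] may be larger.)

E[α(G)] ≥ 501/7 ≈ 71.571429.


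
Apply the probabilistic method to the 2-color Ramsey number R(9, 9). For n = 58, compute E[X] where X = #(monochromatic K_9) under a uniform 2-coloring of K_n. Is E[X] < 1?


E[X] = C(58, 9) · 2^{1 − 36} = 10648873950 · 2^{−35} = 10648873950/34359738368.
As a reduced fraction: E[X] = 5324436975/17179869184 ≈ 0.3099.
Is E[X] < 1? YES.
Since E[X] < 1, there exists a 2-coloring of K_{58} with no monochromatic K_9; hence R(9, 9) > 58.

E[X] = 5324436975/17179869184 ≈ 0.3099; E[X] < 1, so R(9, 9) > 58.


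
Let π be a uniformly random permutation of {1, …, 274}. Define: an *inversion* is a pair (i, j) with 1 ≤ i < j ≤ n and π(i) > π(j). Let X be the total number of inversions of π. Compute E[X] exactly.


Write X = Σ X_I over the C(274, 2) = 37401 pairs i < j, with X_I the indicator of one inversion.
There are 37401 indicators.
For each fixed pair i < j, the values π(i) and π(j) are two distinct elements of {1, …, 274} in uniformly random order; by symmetry P[π(i) > π(j)] = 1/2.
By linearity: E[X] = 37401 · (1/2) = C(274, 2) · (1/2) = 37401/2 = 37401/2 ≈ 18700.50000.

E[X] = 37401/2 = 18700.50000.


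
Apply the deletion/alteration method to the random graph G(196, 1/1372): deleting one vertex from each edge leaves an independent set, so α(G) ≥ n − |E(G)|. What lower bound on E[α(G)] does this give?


E[|E(G)|] = C(196, 2)·p = 19110 · (1/1372) = 195/14.
E[α(G)] ≥ n − E[|E(G)|] = 196 − 195/14 = 2549/14.
Numerically: ≈ 182.071429.
(This is only a lower bound; the true E[α(G)] may be larger.)

E[α(G)] ≥ 2549/14 ≈ 182.071429.


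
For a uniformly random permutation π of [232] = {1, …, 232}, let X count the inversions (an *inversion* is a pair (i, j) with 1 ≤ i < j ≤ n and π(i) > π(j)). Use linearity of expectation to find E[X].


Write X = Σ X_I over the C(232, 2) = 26796 pairs i < j, with X_I the indicator of one inversion.
There are 26796 indicators.
For each fixed pair i < j, the values π(i) and π(j) are two distinct elements of {1, …, 232} in uniformly random order; by symmetry P[π(i) > π(j)] = 1/2.
By linearity: E[X] = 26796 · (1/2) = C(232, 2) · (1/2) = 26796/2 = 13398 ≈ 13398.000.

E[X] = 13398 = 13398.000.
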